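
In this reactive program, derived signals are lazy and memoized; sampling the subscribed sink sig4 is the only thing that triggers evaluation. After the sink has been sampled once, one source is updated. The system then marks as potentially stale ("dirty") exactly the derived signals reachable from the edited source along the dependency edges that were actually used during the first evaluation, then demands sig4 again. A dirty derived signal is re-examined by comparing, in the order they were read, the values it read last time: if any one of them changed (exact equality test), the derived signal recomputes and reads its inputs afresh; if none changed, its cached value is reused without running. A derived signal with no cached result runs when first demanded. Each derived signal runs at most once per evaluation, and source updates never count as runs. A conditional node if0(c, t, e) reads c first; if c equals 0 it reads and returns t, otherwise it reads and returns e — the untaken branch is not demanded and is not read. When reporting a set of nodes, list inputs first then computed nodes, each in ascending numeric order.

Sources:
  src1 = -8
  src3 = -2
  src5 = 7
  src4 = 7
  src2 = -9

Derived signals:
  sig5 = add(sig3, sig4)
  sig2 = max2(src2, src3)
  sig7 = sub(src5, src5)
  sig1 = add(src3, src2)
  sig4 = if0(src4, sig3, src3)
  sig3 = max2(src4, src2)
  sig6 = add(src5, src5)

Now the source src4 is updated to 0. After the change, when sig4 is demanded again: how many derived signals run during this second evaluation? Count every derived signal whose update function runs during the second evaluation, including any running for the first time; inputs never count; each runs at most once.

2 derived signals run: sig3, sig4.
Note the branch switch — sig3 had no cache and runs now for the first time.

First demand of the output computes:
  sig4 = if0(src4=7 -> else branch src3) = -2

After the edit, cleaning proceeds:
  sig3: had never run; runs now, result 0.
  sig4: a read changed (src4 7->0) — executes, giving 0.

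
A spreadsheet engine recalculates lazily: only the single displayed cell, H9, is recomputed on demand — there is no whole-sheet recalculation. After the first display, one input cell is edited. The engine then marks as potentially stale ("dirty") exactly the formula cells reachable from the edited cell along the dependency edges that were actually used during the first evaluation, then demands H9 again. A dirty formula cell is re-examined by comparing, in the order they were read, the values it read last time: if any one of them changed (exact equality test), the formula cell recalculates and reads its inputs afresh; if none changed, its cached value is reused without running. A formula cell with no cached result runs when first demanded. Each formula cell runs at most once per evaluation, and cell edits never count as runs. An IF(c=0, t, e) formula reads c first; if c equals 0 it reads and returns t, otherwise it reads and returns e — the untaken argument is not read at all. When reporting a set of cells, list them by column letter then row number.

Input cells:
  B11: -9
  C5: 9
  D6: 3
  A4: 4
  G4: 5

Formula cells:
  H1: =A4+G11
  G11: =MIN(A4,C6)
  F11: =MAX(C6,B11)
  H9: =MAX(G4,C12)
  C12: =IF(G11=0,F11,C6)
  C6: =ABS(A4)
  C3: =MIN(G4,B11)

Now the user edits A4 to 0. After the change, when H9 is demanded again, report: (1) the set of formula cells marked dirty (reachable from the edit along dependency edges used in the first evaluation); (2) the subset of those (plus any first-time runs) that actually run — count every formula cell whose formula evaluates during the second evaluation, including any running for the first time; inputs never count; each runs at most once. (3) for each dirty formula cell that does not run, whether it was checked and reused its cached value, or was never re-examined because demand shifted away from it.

First evaluation (everything demanded from the output):
  C6 = ABS(4) = 4
  G11 = MIN(4, 4) = 4
  C12 = IF(G11=0: G11=4 -> else branch C6) = 4
  H9 = MAX(5, 4) = 5

Propagation after the edit:
  C6: runs — A4 4->0; result 0.
  F11: demanded for the first time — runs, produces 0.
  G11: runs — A4 4->0; C6 4->0; result 0.
  C12: runs — G11 4->0; C6 4->0; result 0.
  H9: runs — C12 4->0; result 5 (same value as before).

Key observation: a condition flipped, so demand reaches new nodes — F11 runs for the first time.

Marked dirty: C6, C12, G11, H9.
Formula cells that run: C6, C12, F11, G11, H9 — 5 in total.
Every dirty formula cell ran.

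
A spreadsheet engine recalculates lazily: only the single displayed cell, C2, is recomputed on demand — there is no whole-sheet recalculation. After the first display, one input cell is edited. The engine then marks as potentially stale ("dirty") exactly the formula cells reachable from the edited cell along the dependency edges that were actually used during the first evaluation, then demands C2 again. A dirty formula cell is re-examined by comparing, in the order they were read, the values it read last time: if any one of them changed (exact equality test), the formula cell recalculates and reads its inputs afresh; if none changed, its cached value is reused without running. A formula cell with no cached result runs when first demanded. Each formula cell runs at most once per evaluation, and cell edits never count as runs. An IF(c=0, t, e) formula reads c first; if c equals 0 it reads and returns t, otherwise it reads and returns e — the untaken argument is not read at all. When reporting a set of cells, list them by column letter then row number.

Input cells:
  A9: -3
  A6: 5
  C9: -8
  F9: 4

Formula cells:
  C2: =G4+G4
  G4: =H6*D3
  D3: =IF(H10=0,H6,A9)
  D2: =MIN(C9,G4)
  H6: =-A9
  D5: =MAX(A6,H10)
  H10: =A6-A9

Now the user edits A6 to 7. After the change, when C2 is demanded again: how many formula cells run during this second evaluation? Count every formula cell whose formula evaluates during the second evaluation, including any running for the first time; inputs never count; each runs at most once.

Formula cells that run: D3, H10 — 2 in total.
Key observation: the change is absorbed at D3 — it re-runs but produces the same value, and the output's value is unchanged.

First evaluation (everything demanded from the output):
  H6 = -(-3) = 3
  H10 = 5 - -3 = 8
  D3 = IF(H10=0: H10=8 -> else branch A9) = -3
  G4 = 3 * -3 = -9
  C2 = -9 + -9 = -18

Propagation after the edit:
  H10: runs — A6 5->7; result 10.
  D3: runs — H10 8->10; result -3 (same value as before).
  G4: checked — values it read are unchanged (H6 unchanged, D3 unchanged); reused cached -9 without running.
  C2: checked — values it read are unchanged (G4 unchanged, G4 unchanged); reused cached -18 without running.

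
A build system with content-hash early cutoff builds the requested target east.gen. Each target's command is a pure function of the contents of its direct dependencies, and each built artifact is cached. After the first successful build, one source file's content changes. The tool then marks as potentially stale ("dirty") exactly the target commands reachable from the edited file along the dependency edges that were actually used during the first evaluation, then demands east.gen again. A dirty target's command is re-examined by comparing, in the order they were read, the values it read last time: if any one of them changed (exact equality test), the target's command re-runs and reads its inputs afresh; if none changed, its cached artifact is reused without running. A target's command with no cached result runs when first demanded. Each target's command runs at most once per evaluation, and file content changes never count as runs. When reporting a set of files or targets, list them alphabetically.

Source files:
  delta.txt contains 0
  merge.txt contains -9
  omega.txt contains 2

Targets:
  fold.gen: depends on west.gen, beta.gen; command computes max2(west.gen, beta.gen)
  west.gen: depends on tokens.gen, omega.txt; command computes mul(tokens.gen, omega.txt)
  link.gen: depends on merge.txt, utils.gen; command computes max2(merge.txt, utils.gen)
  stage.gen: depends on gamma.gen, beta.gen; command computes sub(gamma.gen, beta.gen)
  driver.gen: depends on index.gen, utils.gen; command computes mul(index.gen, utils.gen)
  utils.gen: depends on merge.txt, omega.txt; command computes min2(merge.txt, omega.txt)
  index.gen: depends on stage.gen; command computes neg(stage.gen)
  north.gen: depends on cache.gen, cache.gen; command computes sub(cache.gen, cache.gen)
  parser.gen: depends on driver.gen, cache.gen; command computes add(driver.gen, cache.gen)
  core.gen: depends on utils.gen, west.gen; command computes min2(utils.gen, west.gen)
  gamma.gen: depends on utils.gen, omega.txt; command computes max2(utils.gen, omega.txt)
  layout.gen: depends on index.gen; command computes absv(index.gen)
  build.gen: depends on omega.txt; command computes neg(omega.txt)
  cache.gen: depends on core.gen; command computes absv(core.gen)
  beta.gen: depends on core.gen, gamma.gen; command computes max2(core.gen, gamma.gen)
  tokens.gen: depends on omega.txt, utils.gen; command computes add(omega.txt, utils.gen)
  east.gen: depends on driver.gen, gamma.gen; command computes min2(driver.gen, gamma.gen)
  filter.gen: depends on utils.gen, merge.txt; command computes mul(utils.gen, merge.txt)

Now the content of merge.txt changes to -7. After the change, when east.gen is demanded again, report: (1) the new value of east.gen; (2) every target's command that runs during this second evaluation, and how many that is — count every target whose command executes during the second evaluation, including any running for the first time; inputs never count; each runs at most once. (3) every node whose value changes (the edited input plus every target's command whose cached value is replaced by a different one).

First evaluation (everything demanded from the output):
  utils.gen = min2(-9, 2) = -9
  gamma.gen = max2(-9, 2) = 2
  tokens.gen = add(2, -9) = -7
  west.gen = mul(-7, 2) = -14
  core.gen = min2(-9, -14) = -14
  beta.gen = max2(-14, 2) = 2
  stage.gen = sub(2, 2) = 0
  index.gen = neg(0) = 0
  driver.gen = mul(0, -9) = 0
  east.gen = min2(0, 2) = 0

Propagation after the edit:
  utils.gen: runs — merge.txt -9->-7; result -7.
  gamma.gen: runs — utils.gen -9->-7; result 2 (same value as before).
  tokens.gen: runs — utils.gen -9->-7; result -5.
  west.gen: runs — tokens.gen -7->-5; result -10.
  core.gen: runs — utils.gen -9->-7; west.gen -14->-10; result -10.
  beta.gen: runs — core.gen -14->-10; result 2 (same value as before).
  stage.gen: checked — values it read are unchanged (gamma.gen unchanged, beta.gen unchanged); reused cached 0 without running.
  index.gen: checked — values it read are unchanged (stage.gen unchanged); reused cached 0 without running.
  driver.gen: runs — utils.gen -9->-7; result 0 (same value as before).
  east.gen: checked — values it read are unchanged (driver.gen unchanged, gamma.gen unchanged); reused cached 0 without running.

Key observation: the cutoff stops propagation at stage.gen — its inputs' values are unchanged, so it reuses its cache.

New value of east.gen: 0.
Target commands that run: beta.gen, core.gen, driver.gen, gamma.gen, tokens.gen, utils.gen, west.gen — 7 in total.
Values that change: core.gen, merge.txt, tokens.gen, utils.gen, west.gen.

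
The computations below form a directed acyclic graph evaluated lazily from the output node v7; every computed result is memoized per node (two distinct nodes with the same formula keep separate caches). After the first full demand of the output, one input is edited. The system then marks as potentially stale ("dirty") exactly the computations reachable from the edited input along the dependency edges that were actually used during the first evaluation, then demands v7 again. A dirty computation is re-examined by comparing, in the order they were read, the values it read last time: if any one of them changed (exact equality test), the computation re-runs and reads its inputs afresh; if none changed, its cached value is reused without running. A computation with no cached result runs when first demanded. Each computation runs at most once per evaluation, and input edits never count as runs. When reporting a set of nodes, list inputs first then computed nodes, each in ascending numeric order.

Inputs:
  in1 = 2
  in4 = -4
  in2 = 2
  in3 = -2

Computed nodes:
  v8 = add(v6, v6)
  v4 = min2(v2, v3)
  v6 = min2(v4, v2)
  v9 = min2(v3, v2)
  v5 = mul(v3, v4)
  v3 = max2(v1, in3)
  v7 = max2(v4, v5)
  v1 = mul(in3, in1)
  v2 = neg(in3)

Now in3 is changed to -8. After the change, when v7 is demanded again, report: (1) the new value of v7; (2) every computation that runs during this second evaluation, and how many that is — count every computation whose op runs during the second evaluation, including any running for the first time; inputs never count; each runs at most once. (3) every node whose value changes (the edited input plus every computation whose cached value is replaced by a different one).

First demand of the output computes:
  v1 = mul(-2, 2) = -4
  v2 = neg(-2) = 2
  v3 = max2(-4, -2) = -2
  v4 = min2(2, -2) = -2
  v5 = mul(-2, -2) = 4
  v7 = max2(-2, 4) = 4

After the edit, cleaning proceeds:
  v1: a read changed (in3 -2->-8) — executes, giving -16.
  v2: a read changed (in3 -2->-8) — executes, giving 8.
  v3: a read changed (v1 -4->-16; in3 -2->-8) — executes, giving -8.
  v4: a read changed (v2 2->8; v3 -2->-8) — executes, giving -8.
  v5: a read changed (v3 -2->-8; v4 -2->-8) — executes, giving 64.
  v7: a read changed (v4 -2->-8; v5 4->64) — executes, giving 64.

Demanding v7 again yields 64.
6 computations run: v1, v2, v3, v4, v5, v7.
The nodes whose values change: in3, v1, v2, v3, v4, v5, v7.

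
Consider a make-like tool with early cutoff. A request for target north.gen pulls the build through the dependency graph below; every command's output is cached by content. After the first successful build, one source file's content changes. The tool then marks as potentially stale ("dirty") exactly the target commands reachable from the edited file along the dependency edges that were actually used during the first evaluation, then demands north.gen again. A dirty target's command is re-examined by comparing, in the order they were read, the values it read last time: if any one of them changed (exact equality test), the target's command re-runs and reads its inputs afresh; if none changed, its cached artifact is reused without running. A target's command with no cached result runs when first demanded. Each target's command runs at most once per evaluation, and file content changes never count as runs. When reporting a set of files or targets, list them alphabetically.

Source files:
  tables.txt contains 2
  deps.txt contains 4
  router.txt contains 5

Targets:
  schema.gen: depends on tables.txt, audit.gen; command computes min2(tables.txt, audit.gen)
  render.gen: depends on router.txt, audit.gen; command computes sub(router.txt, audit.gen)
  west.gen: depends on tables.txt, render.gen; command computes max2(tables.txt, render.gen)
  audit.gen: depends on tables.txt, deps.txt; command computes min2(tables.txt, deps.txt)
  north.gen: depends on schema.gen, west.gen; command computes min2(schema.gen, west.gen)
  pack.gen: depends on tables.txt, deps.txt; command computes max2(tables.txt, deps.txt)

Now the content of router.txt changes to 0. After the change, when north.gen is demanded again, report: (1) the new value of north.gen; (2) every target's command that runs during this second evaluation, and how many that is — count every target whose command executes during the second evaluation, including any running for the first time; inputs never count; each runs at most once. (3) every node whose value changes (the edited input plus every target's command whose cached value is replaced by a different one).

Demanding north.gen again yields 2.
3 target commands run: north.gen, render.gen, west.gen.
The nodes whose values change: render.gen, router.txt, west.gen.

First demand of the output computes:
  audit.gen = min2(2, 4) = 2
  render.gen = sub(5, 2) = 3
  schema.gen = min2(2, 2) = 2
  west.gen = max2(2, 3) = 3
  north.gen = min2(2, 3) = 2

After the edit, cleaning proceeds:
  render.gen: a read changed (router.txt 5->0) — executes, giving -2.
  west.gen: a read changed (render.gen 3->-2) — executes, giving 2.
  north.gen: a read changed (west.gen 3->2) — executes, giving 2 — identical to its old value.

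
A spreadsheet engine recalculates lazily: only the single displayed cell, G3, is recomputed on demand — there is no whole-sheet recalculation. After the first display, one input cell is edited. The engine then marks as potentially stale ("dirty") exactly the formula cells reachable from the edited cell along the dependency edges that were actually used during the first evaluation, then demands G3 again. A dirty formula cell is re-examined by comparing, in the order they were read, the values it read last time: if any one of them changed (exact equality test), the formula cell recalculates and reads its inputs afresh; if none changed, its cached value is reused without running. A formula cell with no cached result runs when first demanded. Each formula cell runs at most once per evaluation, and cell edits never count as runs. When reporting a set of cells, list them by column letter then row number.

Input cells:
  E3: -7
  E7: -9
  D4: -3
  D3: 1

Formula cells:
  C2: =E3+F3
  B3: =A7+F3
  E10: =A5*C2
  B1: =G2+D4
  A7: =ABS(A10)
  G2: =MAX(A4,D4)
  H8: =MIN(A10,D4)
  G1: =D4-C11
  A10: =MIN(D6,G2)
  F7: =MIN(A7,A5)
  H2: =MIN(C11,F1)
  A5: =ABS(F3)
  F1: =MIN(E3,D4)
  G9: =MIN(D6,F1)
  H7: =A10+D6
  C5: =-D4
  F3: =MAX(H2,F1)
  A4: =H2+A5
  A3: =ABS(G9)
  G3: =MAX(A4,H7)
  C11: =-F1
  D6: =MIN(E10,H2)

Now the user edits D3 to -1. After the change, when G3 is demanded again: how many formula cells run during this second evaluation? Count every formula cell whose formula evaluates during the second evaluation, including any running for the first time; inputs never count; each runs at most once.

Formula cells that run: none — 0 in total.
Key observation: D3 is never demanded by the output, so the edit triggers no recomputation at all.

First evaluation (everything demanded from the output):
  F1 = MIN(-7, -3) = -7
  C11 = -(-7) = 7
  H2 = MIN(7, -7) = -7
  F3 = MAX(-7, -7) = -7
  A5 = ABS(-7) = 7
  A4 = -7 + 7 = 0
  C2 = -7 + -7 = -14
  E10 = 7 * -14 = -98
  D6 = MIN(-98, -7) = -98
  G2 = MAX(0, -3) = 0
  A10 = MIN(-98, 0) = -98
  H7 = -98 + -98 = -196
  G3 = MAX(0, -196) = 0

Propagation after the edit:
  D3 feeds no computation that the output demands — nothing is marked dirty and nothing runs.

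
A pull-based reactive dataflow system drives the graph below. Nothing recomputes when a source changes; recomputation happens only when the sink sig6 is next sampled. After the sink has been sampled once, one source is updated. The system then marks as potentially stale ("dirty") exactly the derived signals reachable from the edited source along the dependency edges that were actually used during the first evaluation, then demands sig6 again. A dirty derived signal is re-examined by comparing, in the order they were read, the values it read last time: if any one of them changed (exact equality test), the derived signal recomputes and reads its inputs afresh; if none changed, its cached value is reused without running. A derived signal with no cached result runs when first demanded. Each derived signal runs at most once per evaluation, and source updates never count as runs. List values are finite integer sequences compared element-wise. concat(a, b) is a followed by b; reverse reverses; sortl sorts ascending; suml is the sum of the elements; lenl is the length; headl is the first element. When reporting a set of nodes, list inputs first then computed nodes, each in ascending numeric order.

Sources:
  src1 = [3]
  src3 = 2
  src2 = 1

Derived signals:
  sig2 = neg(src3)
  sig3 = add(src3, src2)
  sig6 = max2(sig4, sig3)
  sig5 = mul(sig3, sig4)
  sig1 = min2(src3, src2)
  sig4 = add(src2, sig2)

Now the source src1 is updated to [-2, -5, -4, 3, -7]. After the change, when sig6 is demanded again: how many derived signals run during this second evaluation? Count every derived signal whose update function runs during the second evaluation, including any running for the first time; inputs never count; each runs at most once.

First evaluation (everything demanded from the output):
  sig2 = neg(2) = -2
  sig3 = add(2, 1) = 3
  sig4 = add(1, -2) = -1
  sig6 = max2(-1, 3) = 3

Propagation after the edit:
  src1 feeds no computation that the output demands — nothing is marked dirty and nothing runs.

Key observation: src1 is never demanded by the output, so the edit triggers no recomputation at all.

Derived signals that run: none — 0 in total.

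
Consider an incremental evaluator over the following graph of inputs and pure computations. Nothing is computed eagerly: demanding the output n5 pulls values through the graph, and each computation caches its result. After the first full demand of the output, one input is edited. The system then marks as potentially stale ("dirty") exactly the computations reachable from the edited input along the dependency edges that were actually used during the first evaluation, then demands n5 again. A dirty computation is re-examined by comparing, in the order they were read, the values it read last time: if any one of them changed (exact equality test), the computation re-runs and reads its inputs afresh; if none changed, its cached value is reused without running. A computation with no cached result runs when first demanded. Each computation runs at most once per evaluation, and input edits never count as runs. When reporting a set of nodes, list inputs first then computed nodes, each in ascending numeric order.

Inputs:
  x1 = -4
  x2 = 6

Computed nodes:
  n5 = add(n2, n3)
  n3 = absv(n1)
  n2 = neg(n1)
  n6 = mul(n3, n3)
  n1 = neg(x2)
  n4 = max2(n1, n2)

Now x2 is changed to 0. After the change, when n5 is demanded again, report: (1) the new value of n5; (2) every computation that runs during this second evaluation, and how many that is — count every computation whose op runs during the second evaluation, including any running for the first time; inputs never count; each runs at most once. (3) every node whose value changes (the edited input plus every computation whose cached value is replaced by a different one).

Initial pass — values computed on the first demand:
  n1 = neg(6) = -6
  n2 = neg(-6) = 6
  n3 = absv(-6) = 6
  n5 = add(6, 6) = 12

Second demand — change propagation:
  n1: re-runs because x2 6->0; new result 0.
  n2: re-runs because n1 -6->0; new result 0.
  n3: re-runs because n1 -6->0; new result 0.
  n5: re-runs because n2 6->0; n3 6->0; new result 0.

n5 now evaluates to 0.
Run set: n1, n2, n3, n5 (4 run).
Changed values: x2, n1, n2, n3, n5.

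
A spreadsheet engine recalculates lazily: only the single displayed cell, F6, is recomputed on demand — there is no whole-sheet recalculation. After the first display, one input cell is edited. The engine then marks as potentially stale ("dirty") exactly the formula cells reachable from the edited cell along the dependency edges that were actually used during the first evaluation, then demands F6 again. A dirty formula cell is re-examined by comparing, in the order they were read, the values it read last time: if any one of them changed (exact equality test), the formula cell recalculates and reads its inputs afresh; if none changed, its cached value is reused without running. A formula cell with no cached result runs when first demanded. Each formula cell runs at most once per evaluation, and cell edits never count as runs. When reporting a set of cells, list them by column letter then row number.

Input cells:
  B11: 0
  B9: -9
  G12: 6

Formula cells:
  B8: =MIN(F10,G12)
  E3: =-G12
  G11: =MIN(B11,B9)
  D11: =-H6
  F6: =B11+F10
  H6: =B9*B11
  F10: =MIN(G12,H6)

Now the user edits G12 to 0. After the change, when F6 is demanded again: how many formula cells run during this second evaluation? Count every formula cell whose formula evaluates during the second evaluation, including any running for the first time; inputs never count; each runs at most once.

Formula cells that run: F10 — 1 in total.
Key observation: the change is absorbed at F10 — it re-runs but produces the same value, and the output's value is unchanged.

First evaluation (everything demanded from the output):
  H6 = -9 * 0 = 0
  F10 = MIN(6, 0) = 0
  F6 = 0 + 0 = 0

Propagation after the edit:
  F10: runs — G12 6->0; result 0 (same value as before).
  F6: checked — values it read are unchanged (B11 unchanged, F10 unchanged); reused cached 0 without running.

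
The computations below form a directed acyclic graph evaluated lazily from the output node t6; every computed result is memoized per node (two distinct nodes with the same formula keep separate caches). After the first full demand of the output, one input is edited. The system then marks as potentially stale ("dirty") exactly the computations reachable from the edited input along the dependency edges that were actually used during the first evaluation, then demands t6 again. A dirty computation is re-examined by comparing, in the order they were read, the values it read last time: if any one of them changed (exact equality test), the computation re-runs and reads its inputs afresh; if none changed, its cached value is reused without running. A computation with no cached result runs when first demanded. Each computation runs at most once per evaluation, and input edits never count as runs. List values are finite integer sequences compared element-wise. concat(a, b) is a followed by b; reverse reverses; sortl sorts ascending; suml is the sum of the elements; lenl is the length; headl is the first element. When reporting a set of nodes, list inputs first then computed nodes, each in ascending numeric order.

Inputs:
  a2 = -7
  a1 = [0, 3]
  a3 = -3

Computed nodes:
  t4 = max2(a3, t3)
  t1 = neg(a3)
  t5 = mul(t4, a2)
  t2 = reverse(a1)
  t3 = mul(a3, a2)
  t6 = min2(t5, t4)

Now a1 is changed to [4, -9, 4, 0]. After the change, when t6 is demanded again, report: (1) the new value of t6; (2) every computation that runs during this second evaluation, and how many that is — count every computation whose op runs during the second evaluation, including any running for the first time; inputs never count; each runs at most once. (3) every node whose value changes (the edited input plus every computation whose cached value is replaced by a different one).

First demand of the output computes:
  t3 = mul(-3, -7) = 21
  t4 = max2(-3, 21) = 21
  t5 = mul(21, -7) = -147
  t6 = min2(-147, 21) = -147

After the edit, cleaning proceeds:
  a1 only reaches undemanded nodes; the second demand re-runs nothing.

Note the shortcut — a1 feeds only undemanded nodes, so no recomputation happens.

Demanding t6 again yields -147.
0 computations run: none.
The nodes whose values change: a1.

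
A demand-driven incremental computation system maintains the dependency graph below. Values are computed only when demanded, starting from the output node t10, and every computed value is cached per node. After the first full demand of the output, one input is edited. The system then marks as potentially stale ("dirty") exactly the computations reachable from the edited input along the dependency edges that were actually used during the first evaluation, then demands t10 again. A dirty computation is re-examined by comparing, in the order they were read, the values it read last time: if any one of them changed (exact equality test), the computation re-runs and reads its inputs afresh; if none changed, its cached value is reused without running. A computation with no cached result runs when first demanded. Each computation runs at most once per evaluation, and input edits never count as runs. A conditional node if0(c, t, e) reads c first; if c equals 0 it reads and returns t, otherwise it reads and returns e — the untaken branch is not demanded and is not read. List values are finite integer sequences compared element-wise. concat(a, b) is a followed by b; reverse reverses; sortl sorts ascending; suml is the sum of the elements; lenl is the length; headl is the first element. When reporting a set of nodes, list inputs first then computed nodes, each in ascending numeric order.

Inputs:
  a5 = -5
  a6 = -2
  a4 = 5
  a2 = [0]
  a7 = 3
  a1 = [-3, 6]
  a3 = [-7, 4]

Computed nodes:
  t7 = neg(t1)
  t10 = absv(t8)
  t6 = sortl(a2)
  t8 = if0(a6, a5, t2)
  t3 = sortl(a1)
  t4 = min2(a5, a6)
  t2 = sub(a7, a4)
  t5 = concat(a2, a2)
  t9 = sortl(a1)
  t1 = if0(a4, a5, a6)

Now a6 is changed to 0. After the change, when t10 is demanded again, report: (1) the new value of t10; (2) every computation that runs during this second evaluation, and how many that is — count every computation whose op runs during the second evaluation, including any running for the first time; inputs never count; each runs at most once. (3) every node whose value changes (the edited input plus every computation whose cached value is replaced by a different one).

New value of t10: 5.
Computations that run: t8, t10 — 2 in total.
Values that change: a6, t8, t10.

First evaluation (everything demanded from the output):
  t2 = sub(3, 5) = -2
  t8 = if0(a6=-2 -> else branch t2) = -2
  t10 = absv(-2) = 2

Propagation after the edit:
  t8: runs — a6 -2->0; result -5.
  t10: runs — t8 -2->-5; result 5.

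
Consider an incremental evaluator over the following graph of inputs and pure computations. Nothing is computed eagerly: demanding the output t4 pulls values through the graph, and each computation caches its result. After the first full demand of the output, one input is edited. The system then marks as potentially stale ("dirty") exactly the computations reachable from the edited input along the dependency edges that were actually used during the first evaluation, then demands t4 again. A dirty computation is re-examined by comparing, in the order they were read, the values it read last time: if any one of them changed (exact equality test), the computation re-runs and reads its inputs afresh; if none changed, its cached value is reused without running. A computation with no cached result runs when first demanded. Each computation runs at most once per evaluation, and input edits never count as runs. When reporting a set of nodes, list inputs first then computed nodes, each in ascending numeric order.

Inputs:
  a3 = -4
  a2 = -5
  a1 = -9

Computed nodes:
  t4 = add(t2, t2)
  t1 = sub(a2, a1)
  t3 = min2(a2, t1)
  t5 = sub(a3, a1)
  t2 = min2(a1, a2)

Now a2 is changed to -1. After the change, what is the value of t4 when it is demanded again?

Initial pass — values computed on the first demand:
  t2 = min2(-9, -5) = -9
  t4 = add(-9, -9) = -18

Second demand — change propagation:
  t2: re-runs because a2 -5->-1; new result -9 (unchanged).
  t4: re-examined; everything it read last time is the same (t2 unchanged, t2 unchanged) — cache -18 kept, no run.

The important point: t2 recomputes to an identical value, and the output ends up unchanged.

t4 now evaluates to -18.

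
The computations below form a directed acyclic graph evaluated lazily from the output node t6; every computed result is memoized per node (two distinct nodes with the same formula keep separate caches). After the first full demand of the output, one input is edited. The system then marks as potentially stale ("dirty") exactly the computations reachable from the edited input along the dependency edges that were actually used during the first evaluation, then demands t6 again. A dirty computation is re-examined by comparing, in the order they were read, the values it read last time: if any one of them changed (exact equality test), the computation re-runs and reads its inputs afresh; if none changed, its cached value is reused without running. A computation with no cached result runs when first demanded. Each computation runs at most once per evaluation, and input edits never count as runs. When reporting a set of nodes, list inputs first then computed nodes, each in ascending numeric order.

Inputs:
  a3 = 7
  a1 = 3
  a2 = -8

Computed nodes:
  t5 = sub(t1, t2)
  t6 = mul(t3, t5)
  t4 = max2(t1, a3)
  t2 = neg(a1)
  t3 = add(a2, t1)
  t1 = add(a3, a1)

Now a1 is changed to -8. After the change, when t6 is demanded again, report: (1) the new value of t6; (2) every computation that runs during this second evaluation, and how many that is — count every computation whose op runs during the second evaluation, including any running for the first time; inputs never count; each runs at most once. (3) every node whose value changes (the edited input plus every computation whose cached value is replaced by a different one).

Demanding t6 again yields 81.
5 computations run: t1, t2, t3, t5, t6.
The nodes whose values change: a1, t1, t2, t3, t5, t6.

First demand of the output computes:
  t1 = add(7, 3) = 10
  t2 = neg(3) = -3
  t3 = add(-8, 10) = 2
  t5 = sub(10, -3) = 13
  t6 = mul(2, 13) = 26

After the edit, cleaning proceeds:
  t1: a read changed (a1 3->-8) — executes, giving -1.
  t2: a read changed (a1 3->-8) — executes, giving 8.
  t3: a read changed (t1 10->-1) — executes, giving -9.
  t5: a read changed (t1 10->-1; t2 -3->8) — executes, giving -9.
  t6: a read changed (t3 2->-9; t5 13->-9) — executes, giving 81.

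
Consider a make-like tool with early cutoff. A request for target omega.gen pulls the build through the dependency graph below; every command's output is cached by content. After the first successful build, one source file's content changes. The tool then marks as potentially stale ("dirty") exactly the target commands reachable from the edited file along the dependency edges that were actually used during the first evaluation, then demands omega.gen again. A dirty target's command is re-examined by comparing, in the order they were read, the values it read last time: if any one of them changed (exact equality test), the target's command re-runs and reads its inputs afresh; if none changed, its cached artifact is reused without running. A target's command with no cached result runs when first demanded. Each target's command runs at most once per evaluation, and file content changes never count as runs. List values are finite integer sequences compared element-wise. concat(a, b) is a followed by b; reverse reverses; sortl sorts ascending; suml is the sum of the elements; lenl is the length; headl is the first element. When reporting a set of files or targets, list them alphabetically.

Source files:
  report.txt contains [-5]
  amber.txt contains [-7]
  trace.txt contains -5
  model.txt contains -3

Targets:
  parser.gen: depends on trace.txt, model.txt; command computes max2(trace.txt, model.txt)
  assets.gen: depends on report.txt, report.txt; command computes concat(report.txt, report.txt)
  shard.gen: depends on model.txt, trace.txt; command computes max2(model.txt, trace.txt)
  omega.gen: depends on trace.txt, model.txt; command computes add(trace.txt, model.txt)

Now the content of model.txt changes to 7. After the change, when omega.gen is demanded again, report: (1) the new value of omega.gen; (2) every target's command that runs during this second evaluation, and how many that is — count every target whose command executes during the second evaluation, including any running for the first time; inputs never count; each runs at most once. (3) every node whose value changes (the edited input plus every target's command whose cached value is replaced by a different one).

Demanding omega.gen again yields 2.
1 target commands run: omega.gen.
The nodes whose values change: model.txt, omega.gen.

First demand of the output computes:
  omega.gen = add(-5, -3) = -8

After the edit, cleaning proceeds:
  omega.gen: a read changed (model.txt -3->7) — executes, giving 2.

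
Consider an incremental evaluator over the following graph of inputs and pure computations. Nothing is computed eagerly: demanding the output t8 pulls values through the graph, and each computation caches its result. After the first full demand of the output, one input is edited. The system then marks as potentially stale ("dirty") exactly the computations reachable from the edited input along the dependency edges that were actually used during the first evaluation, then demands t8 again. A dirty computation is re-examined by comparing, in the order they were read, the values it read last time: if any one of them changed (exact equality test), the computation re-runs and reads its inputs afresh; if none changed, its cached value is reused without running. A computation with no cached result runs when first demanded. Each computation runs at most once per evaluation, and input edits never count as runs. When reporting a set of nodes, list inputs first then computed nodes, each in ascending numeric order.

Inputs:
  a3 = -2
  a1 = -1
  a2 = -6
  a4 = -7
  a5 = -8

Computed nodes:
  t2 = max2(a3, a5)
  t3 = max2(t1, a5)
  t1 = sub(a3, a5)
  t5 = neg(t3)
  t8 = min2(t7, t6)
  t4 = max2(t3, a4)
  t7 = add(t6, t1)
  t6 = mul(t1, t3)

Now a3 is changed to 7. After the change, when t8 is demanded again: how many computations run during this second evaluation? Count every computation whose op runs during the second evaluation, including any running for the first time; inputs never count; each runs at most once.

Run set: t1, t3, t6, t7, t8 (5 run).

Initial pass — values computed on the first demand:
  t1 = sub(-2, -8) = 6
  t3 = max2(6, -8) = 6
  t6 = mul(6, 6) = 36
  t7 = add(36, 6) = 42
  t8 = min2(42, 36) = 36

Second demand — change propagation:
  t1: re-runs because a3 -2->7; new result 15.
  t3: re-runs because t1 6->15; new result 15.
  t6: re-runs because t1 6->15; t3 6->15; new result 225.
  t7: re-runs because t6 36->225; t1 6->15; new result 240.
  t8: re-runs because t7 42->240; t6 36->225; new result 225.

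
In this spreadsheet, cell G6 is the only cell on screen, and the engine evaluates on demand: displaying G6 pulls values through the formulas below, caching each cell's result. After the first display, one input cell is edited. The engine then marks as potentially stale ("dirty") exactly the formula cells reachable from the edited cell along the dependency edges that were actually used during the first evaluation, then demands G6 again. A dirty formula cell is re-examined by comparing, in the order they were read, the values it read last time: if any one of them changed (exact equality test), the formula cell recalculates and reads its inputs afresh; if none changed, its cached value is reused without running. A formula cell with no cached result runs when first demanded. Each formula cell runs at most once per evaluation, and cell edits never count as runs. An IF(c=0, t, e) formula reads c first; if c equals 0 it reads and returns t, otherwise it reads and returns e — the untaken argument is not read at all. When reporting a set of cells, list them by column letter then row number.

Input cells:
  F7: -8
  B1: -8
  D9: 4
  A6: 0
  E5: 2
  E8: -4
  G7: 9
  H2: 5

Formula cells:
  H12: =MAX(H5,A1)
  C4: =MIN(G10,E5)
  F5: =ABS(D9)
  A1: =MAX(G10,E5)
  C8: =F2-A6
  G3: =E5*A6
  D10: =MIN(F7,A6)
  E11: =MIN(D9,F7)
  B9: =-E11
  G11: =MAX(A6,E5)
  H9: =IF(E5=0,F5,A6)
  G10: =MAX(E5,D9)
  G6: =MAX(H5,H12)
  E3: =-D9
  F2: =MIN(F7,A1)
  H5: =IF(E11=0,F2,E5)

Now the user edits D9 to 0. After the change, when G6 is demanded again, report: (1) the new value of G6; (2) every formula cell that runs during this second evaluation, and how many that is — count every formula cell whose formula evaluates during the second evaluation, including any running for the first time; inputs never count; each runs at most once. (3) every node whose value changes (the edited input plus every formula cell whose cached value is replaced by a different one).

Initial pass — values computed on the first demand:
  E11 = MIN(4, -8) = -8
  G10 = MAX(2, 4) = 4
  A1 = MAX(4, 2) = 4
  H5 = IF(E11=0: E11=-8 -> else branch E5) = 2
  H12 = MAX(2, 4) = 4
  G6 = MAX(2, 4) = 4

Second demand — change propagation:
  E11: re-runs because D9 4->0; new result -8 (unchanged).
  G10: re-runs because D9 4->0; new result 2.
  A1: re-runs because G10 4->2; new result 2.
  H5: re-examined; everything it read last time is the same (E11 unchanged, E5 unchanged) — cache 2 kept, no run.
  H12: re-runs because A1 4->2; new result 2.
  G6: re-runs because H12 4->2; new result 2.

The important point: at H5 every value read last time is unchanged, so the dirty flag clears without a run.

G6 now evaluates to 2.
Run set: A1, E11, G6, G10, H12 (5 run).
Changed values: A1, D9, G6, G10, H12.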